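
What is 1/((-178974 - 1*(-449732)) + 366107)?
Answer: 1/636865 ≈ 1.5702e-6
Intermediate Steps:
1/((-178974 - 1*(-449732)) + 366107) = 1/((-178974 + 449732) + 366107) = 1/(270758 + 366107) = 1/636865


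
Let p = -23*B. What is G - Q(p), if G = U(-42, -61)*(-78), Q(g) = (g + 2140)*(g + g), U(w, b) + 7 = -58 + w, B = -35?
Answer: -4733104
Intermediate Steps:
U(w, b) = -65 + w (U(w, b) = -7 + (-58 + w) = -65 + w)
p = 805 (p = -23*(-35) = 805)
Q(g) = 2*g*(2140 + g) (Q(g) = (2140 + g)*(2*g) = 2*g*(2140 + g))
G = 8346 (G = (-65 - 42)*(-78) = -107*(-78) = 8346)
G - Q(p) = 8346 - 2*805*(2140 + 805) = 8346 - 2*805*2945 = 8346 - 1*4741450 = 8346 - 4741450 = -4733104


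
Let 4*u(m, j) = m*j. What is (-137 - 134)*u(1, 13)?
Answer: -3523/4 ≈ -880.75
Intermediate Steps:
u(m, j) = j*m/4 (u(m, j) = (m*j)/4 = (j*m)/4 = j*m/4)
(-137 - 134)*u(1, 13) = (-137 - 134)*((¼)*13*1) = -271*13/4 = -3523/4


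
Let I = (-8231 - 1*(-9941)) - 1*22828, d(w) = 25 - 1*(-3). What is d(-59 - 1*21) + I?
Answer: -21090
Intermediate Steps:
d(w) = 28 (d(w) = 25 + 3 = 28)
I = -21118 (I = (-8231 + 9941) - 22828 = 1710 - 22828 = -21118)
d(-59 - 1*21) + I = 28 - 21118 = -21090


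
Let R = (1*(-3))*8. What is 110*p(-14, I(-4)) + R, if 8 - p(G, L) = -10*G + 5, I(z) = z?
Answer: -15094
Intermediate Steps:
p(G, L) = 3 + 10*G (p(G, L) = 8 - (-10*G + 5) = 8 - (5 - 10*G) = 8 + (-5 + 10*G) = 3 + 10*G)
R = -24 (R = -3*8 = -24)
110*p(-14, I(-4)) + R = 110*(3 + 10*(-14)) - 24 = 110*(3 - 140) - 24 = 110*(-137) - 24 = -15070 - 24 = -15094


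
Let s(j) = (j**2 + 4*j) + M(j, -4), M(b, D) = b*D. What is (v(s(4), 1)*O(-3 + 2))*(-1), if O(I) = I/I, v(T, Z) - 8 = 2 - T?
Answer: 6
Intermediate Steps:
M(b, D) = D*b
s(j) = j**2 (s(j) = (j**2 + 4*j) - 4*j = j**2)
v(T, Z) = 10 - T (v(T, Z) = 8 + (2 - T) = 10 - T)
O(I) = 1
(v(s(4), 1)*O(-3 + 2))*(-1) = ((10 - 1*4**2)*1)*(-1) = ((10 - 1*16)*1)*(-1) = ((10 - 16)*1)*(-1) = -6*1*(-1) = -6*(-1) = 6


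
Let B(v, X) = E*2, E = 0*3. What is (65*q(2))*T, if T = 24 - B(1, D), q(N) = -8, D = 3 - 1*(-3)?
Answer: -12480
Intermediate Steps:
E = 0
D = 6 (D = 3 + 3 = 6)
B(v, X) = 0 (B(v, X) = 0*2 = 0)
T = 24 (T = 24 - 1*0 = 24 + 0 = 24)
(65*q(2))*T = (65*(-8))*24 = -520*24 = -12480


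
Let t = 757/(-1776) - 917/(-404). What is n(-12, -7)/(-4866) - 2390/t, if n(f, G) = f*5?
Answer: -347679400130/268190401 ≈ -1296.4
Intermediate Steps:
n(f, G) = 5*f
t = 330691/179376 (t = 757*(-1/1776) - 917*(-1/404) = -757/1776 + 917/404 = 330691/179376 ≈ 1.8436)
n(-12, -7)/(-4866) - 2390/t = (5*(-12))/(-4866) - 2390/330691/179376 = -60*(-1/4866) - 2390*179376/330691 = 10/811 - 428708640/330691 = -347679400130/268190401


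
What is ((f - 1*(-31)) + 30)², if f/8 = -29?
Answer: 29241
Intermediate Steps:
f = -232 (f = 8*(-29) = -232)
((f - 1*(-31)) + 30)² = ((-232 - 1*(-31)) + 30)² = ((-232 + 31) + 30)² = (-201 + 30)² = (-171)² = 29241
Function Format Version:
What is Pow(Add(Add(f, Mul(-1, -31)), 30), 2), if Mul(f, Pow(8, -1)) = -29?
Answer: 29241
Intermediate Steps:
f = -232 (f = Mul(8, -29) = -232)
Pow(Add(Add(f, Mul(-1, -31)), 30), 2) = Pow(Add(Add(-232, Mul(-1, -31)), 30), 2) = Pow(Add(Add(-232, 31), 30), 2) = Pow(Add(-201, 30), 2) = Pow(-171, 2) = 29241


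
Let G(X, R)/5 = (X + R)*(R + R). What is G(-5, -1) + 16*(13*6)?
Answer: 1308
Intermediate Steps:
G(X, R) = 10*R*(R + X) (G(X, R) = 5*((X + R)*(R + R)) = 5*((R + X)*(2*R)) = 5*(2*R*(R + X)) = 10*R*(R + X))
G(-5, -1) + 16*(13*6) = 10*(-1)*(-1 - 5) + 16*(13*6) = 10*(-1)*(-6) + 16*78 = 60 + 1248 = 1308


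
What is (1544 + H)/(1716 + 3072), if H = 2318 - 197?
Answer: 3665/4788 ≈ 0.76546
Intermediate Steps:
H = 2121
(1544 + H)/(1716 + 3072) = (1544 + 2121)/(1716 + 3072) = 3665/4788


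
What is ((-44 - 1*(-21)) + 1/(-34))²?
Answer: 613089/1156 ≈ 530.35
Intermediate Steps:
((-44 - 1*(-21)) + 1/(-34))² = ((-44 + 21) - 1/34)² = (-23 - 1/34)² = (-783/34)² = 613089/1156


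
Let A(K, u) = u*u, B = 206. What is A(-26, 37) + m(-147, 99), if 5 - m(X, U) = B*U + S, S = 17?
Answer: -19037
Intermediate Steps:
A(K, u) = u²
m(X, U) = -12 - 206*U (m(X, U) = 5 - (206*U + 17) = 5 - (17 + 206*U) = 5 + (-17 - 206*U) = -12 - 206*U)
A(-26, 37) + m(-147, 99) = 37² + (-12 - 206*99) = 1369 + (-12 - 20394) = 1369 - 20406 = -19037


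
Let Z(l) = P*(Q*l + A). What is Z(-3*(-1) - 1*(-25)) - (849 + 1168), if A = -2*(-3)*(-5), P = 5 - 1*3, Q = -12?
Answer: -2749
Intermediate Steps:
P = 2 (P = 5 - 3 = 2)
A = -30 (A = 6*(-5) = -30)
Z(l) = -60 - 24*l (Z(l) = 2*(-12*l - 30) = 2*(-30 - 12*l) = -60 - 24*l)
Z(-3*(-1) - 1*(-25)) - (849 + 1168) = (-60 - 24*(-3*(-1) - 1*(-25))) - (849 + 1168) = (-60 - 24*(3 + 25)) - 1*2017 = (-60 - 24*28) - 2017 = (-60 - 672) - 2017 = -732 - 2017 = -2749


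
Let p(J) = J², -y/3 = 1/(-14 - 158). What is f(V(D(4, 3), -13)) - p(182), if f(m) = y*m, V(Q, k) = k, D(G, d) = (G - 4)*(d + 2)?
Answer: -5697367/172 ≈ -33124.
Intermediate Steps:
y = 3/172 (y = -3/(-14 - 158) = -3/(-172) = -3*(-1/172) = 3/172 ≈ 0.017442)
D(G, d) = (-4 + G)*(2 + d)
f(m) = 3*m/172
f(V(D(4, 3), -13)) - p(182) = (3/172)*(-13) - 1*182² = -39/172 - 1*33124 = -39/172 - 33124 = -5697367/172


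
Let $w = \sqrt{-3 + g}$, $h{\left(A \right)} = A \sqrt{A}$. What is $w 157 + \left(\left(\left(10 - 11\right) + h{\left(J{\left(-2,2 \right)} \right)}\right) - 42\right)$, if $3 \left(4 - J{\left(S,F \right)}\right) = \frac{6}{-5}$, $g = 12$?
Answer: $428 + \frac{22 \sqrt{110}}{25} \approx 437.23$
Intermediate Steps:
$J{\left(S,F \right)} = \frac{22}{5}$ ($J{\left(S,F \right)} = 4 - \frac{6 \frac{1}{-5}}{3} = 4 - \frac{6 \left(- \frac{1}{5}\right)}{3} = 4 - - \frac{2}{5} = 4 + \frac{2}{5} = \frac{22}{5}$)
$h{\left(A \right)} = A^{\frac{3}{2}}$
$w = 3$ ($w = \sqrt{-3 + 12} = \sqrt{9} = 3$)
$w 157 + \left(\left(\left(10 - 11\right) + h{\left(J{\left(-2,2 \right)} \right)}\right) - 42\right) = 3 \cdot 157 - \left(43 - \frac{22 \sqrt{110}}{25}\right) = 471 - \left(43 - \frac{22 \sqrt{110}}{25}\right) = 428 + \frac{22 \sqrt{110}}{25}$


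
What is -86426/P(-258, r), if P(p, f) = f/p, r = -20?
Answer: -5574477/5 ≈ -1.1149e+6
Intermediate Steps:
-86426/P(-258, r) = -86426/((-20/(-258))) = -86426/((-20*(-1/258))) = -86426/10/129 = -86426*129/10 = -5574477/5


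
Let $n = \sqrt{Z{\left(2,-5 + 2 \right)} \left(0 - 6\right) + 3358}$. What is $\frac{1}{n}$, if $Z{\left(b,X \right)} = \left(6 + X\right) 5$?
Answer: $\frac{\sqrt{817}}{1634} \approx 0.017493$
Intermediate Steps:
$Z{\left(b,X \right)} = 30 + 5 X$
$n = 2 \sqrt{817}$ ($n = \sqrt{\left(30 + 5 \left(-5 + 2\right)\right) \left(0 - 6\right) + 3358} = \sqrt{\left(30 + 5 \left(-3\right)\right) \left(-6\right) + 3358} = \sqrt{\left(30 - 15\right) \left(-6\right) + 3358} = \sqrt{15 \left(-6\right) + 3358} = \sqrt{-90 + 3358} = \sqrt{3268} = 2 \sqrt{817} \approx 57.166$)
$\frac{1}{n} = \frac{1}{2 \sqrt{817}} = \frac{\sqrt{817}}{1634}$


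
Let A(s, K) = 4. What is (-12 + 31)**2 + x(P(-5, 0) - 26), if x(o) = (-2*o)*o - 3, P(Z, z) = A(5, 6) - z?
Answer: -610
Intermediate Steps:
P(Z, z) = 4 - z
x(o) = -3 - 2*o**2 (x(o) = -2*o**2 - 3 = -3 - 2*o**2)
(-12 + 31)**2 + x(P(-5, 0) - 26) = (-12 + 31)**2 + (-3 - 2*((4 - 1*0) - 26)**2) = 19**2 + (-3 - 2*((4 + 0) - 26)**2) = 361 + (-3 - 2*(4 - 26)**2) = 361 + (-3 - 2*(-22)**2) = 361 + (-3 - 2*484) = 361 + (-3 - 968) = 361 - 971 = -610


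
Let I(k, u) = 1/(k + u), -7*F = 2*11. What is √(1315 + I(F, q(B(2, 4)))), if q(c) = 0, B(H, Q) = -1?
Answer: √636306/22 ≈ 36.259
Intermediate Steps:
F = -22/7 (F = -2*11/7 = -⅐*22 = -22/7 ≈ -3.1429)
√(1315 + I(F, q(B(2, 4)))) = √(1315 + 1/(-22/7 + 0)) = √(1315 + 1/(-22/7)) = √(1315 - 7/22) = √(28923/22) = √636306/22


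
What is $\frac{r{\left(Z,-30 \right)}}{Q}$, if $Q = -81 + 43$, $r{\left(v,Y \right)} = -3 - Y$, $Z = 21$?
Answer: $- \frac{27}{38} \approx -0.71053$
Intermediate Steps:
$Q = -38$
$\frac{r{\left(Z,-30 \right)}}{Q} = \frac{-3 - -30}{-38} = \left(-3 + 30\right) \left(- \frac{1}{38}\right) = 27 \left(- \frac{1}{38}\right) = - \frac{27}{38}$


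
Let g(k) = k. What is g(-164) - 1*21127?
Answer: -21291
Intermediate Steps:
g(-164) - 1*21127 = -164 - 1*21127 = -164 - 21127 = -21291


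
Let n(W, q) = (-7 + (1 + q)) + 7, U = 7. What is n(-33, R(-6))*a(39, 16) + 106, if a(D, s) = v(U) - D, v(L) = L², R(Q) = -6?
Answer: 56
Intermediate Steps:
a(D, s) = 49 - D (a(D, s) = 7² - D = 49 - D)
n(W, q) = 1 + q (n(W, q) = (-6 + q) + 7 = 1 + q)
n(-33, R(-6))*a(39, 16) + 106 = (1 - 6)*(49 - 1*39) + 106 = -5*(49 - 39) + 106 = -5*10 + 106 = -50 + 106 = 56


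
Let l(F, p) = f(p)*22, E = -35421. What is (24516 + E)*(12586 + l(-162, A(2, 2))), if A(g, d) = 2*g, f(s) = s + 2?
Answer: -138689790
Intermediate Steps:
f(s) = 2 + s
l(F, p) = 44 + 22*p (l(F, p) = (2 + p)*22 = 44 + 22*p)
(24516 + E)*(12586 + l(-162, A(2, 2))) = (24516 - 35421)*(12586 + (44 + 22*(2*2))) = -10905*(12586 + (44 + 22*4)) = -10905*(12586 + (44 + 88)) = -10905*(12586 + 132) = -10905*12718 = -138689790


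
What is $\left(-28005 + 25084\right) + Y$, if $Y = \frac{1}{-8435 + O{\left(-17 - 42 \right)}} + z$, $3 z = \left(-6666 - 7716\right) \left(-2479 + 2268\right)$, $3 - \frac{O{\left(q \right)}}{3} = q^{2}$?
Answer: $\frac{19031518696}{18869} \approx 1.0086 \cdot 10^{6}$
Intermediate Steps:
$O{\left(q \right)} = 9 - 3 q^{2}$
$z = 1011534$ ($z = \frac{\left(-6666 - 7716\right) \left(-2479 + 2268\right)}{3} = \frac{\left(-14382\right) \left(-211\right)}{3} = \frac{1}{3} \cdot 3034602 = 1011534$)
$Y = \frac{19086635045}{18869}$ ($Y = \frac{1}{-8435 + \left(9 - 3 \left(-17 - 42\right)^{2}\right)} + 1011534 = \frac{1}{-8435 + \left(9 - 3 \left(-59\right)^{2}\right)} + 1011534 = \frac{1}{-8435 + \left(9 - 10443\right)} + 1011534 = \frac{1}{-8435 - 10434} + 1011534 = \frac{1}{-18869} + 1011534 = - \frac{1}{18869} + 1011534 = \frac{19086635045}{18869} \approx 1.0115 \cdot 10^{6}$)
$\left(-28005 + 25084\right) + Y = \left(-28005 + 25084\right) + \frac{19086635045}{18869} = -2921 + \frac{19086635045}{18869} = \frac{19031518696}{18869}$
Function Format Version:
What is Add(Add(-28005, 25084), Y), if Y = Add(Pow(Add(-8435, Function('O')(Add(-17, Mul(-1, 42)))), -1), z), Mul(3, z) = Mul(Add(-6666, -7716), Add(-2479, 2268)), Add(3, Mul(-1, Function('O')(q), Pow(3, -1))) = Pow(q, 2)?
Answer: Rational(19031518696, 18869) ≈ 1.0086e+6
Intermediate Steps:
Function('O')(q) = Add(9, Mul(-3, Pow(q, 2)))
z = 1011534 (z = Mul(Rational(1, 3), Mul(Add(-6666, -7716), Add(-2479, 2268))) = Mul(Rational(1, 3), Mul(-14382, -211)) = Mul(Rational(1, 3), 3034602) = 1011534)
Y = Rational(19086635045, 18869) (Y = Add(Pow(Add(-8435, Add(9, Mul(-3, Pow(Add(-17, Mul(-1, 42)), 2)))), -1), 1011534) = Add(Pow(Add(-8435, Add(9, Mul(-3, Pow(Add(-17, -42), 2)))), -1), 1011534) = Add(Pow(Add(-8435, Add(9, Mul(-3, Pow(-59, 2)))), -1), 1011534) = Add(Pow(Add(-8435, Add(9, Mul(-3, 3481))), -1), 1011534) = Add(Pow(Add(-8435, Add(9, -10443)), -1), 1011534) = Add(Pow(Add(-8435, -10434), -1), 1011534) = Add(Pow(-18869, -1), 1011534) = Add(Rational(-1, 18869), 1011534) = Rational(19086635045, 18869) ≈ 1.0115e+6)
Add(Add(-28005, 25084), Y) = Add(Add(-28005, 25084), Rational(19086635045, 18869)) = Add(-2921, Rational(19086635045, 18869)) = Rational(19031518696, 18869)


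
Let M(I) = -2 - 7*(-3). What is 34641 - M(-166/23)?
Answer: 34622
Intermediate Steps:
M(I) = 19 (M(I) = -2 + 21 = 19)
34641 - M(-166/23) = 34641 - 1*19 = 34641 - 19 = 34622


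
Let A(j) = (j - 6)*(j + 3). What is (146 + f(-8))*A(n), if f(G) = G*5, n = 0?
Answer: -1908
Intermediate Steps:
f(G) = 5*G
A(j) = (-6 + j)*(3 + j)
(146 + f(-8))*A(n) = (146 + 5*(-8))*(-18 + 0**2 - 3*0) = (146 - 40)*(-18 + 0 + 0) = 106*(-18) = -1908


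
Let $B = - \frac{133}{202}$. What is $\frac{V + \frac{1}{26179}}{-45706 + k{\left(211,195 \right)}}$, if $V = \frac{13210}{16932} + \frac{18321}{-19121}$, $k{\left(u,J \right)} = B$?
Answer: $\frac{76163217746113}{19563329242720396515} \approx 3.8932 \cdot 10^{-6}$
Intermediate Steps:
$B = - \frac{133}{202}$ ($B = \left(-133\right) \frac{1}{202} = - \frac{133}{202} \approx -0.65842$)
$k{\left(u,J \right)} = - \frac{133}{202}$
$V = - \frac{28811381}{161878386}$ ($V = 13210 \cdot \frac{1}{16932} + 18321 \left(- \frac{1}{19121}\right) = \frac{6605}{8466} - \frac{18321}{19121} = - \frac{28811381}{161878386} \approx -0.17798$)
$\frac{V + \frac{1}{26179}}{-45706 + k{\left(211,195 \right)}} = \frac{- \frac{28811381}{161878386} + \frac{1}{26179}}{-45706 - \frac{133}{202}} = \frac{- \frac{28811381}{161878386} + \frac{1}{26179}}{- \frac{9232745}{202}} = \left(- \frac{754091264813}{4237814267094}\right) \left(- \frac{202}{9232745}\right) = \frac{76163217746113}{19563329242720396515}$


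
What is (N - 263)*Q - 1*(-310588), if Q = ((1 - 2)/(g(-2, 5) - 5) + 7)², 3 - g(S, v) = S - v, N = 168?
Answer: 1530976/5 ≈ 3.0620e+5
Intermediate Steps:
g(S, v) = 3 + v - S (g(S, v) = 3 - (S - v) = 3 + (v - S) = 3 + v - S)
Q = 1156/25 (Q = ((1 - 2)/((3 + 5 - 1*(-2)) - 5) + 7)² = (-1/((3 + 5 + 2) - 5) + 7)² = (-1/(10 - 5) + 7)² = (-1/5 + 7)² = (-1*⅕ + 7)² = (-⅕ + 7)² = (34/5)² = 1156/25 ≈ 46.240)
(N - 263)*Q - 1*(-310588) = (168 - 263)*(1156/25) - 1*(-310588) = -95*1156/25 + 310588 = -21964/5 + 310588 = 1530976/5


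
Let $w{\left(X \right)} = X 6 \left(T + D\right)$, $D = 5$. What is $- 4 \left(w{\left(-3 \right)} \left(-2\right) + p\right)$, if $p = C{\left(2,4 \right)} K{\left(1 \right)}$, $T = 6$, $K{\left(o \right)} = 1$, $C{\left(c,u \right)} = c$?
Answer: $-1592$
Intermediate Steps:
$p = 2$ ($p = 2 \cdot 1 = 2$)
$w{\left(X \right)} = 66 X$ ($w{\left(X \right)} = X 6 \left(6 + 5\right) = 6 X 11 = 66 X$)
$- 4 \left(w{\left(-3 \right)} \left(-2\right) + p\right) = - 4 \left(66 \left(-3\right) \left(-2\right) + 2\right) = - 4 \left(\left(-198\right) \left(-2\right) + 2\right) = - 4 \left(396 + 2\right) = \left(-4\right) 398 = -1592$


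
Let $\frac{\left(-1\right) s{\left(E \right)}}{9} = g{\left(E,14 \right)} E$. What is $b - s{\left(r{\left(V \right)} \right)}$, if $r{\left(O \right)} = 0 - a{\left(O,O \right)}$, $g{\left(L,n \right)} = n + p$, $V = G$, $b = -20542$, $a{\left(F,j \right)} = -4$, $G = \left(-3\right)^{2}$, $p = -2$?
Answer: $-20110$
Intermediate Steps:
$G = 9$
$V = 9$
$g{\left(L,n \right)} = -2 + n$ ($g{\left(L,n \right)} = n - 2 = -2 + n$)
$r{\left(O \right)} = 4$ ($r{\left(O \right)} = 0 - -4 = 0 + 4 = 4$)
$s{\left(E \right)} = - 108 E$ ($s{\left(E \right)} = - 9 \left(-2 + 14\right) E = - 9 \cdot 12 E = - 108 E$)
$b - s{\left(r{\left(V \right)} \right)} = -20542 - \left(-108\right) 4 = -20542 - -432 = -20542 + 432 = -20110$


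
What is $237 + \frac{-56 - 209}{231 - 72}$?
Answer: $\frac{706}{3} \approx 235.33$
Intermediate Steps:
$237 + \frac{-56 - 209}{231 - 72} = 237 - \frac{265}{231 - 72} = 237 - \frac{265}{159} = 237 - \frac{5}{3} = \frac{706}{3}$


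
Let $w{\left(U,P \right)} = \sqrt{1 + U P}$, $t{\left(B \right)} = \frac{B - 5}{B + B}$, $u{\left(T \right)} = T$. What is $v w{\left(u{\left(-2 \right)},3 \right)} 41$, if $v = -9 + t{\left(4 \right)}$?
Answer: $- \frac{2993 i \sqrt{5}}{8} \approx - 836.57 i$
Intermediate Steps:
$t{\left(B \right)} = \frac{-5 + B}{2 B}$
$v = - \frac{73}{8}$ ($v = -9 + \frac{-5 + 4}{2 \cdot 4} = -9 + \frac{1}{2} \cdot \frac{1}{4} \left(-1\right) = -9 - \frac{1}{8} = - \frac{73}{8} \approx -9.125$)
$w{\left(U,P \right)} = \sqrt{1 + P U}$
$v w{\left(u{\left(-2 \right)},3 \right)} 41 = - \frac{73 \sqrt{1 + 3 \left(-2\right)}}{8} \cdot 41 = - \frac{73 \sqrt{1 - 6}}{8} \cdot 41 = - \frac{73 \sqrt{-5}}{8} \cdot 41 = - \frac{73 i \sqrt{5}}{8} \cdot 41 = - \frac{2993 i \sqrt{5}}{8}$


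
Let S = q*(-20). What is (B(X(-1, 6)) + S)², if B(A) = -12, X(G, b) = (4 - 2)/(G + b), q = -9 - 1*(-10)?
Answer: 1024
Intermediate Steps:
q = 1 (q = -9 + 10 = 1)
X(G, b) = 2/(G + b)
S = -20 (S = 1*(-20) = -20)
(B(X(-1, 6)) + S)² = (-12 - 20)² = (-32)² = 1024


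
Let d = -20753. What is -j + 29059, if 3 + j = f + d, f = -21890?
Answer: 71705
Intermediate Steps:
j = -42646 (j = -3 + (-21890 - 20753) = -3 - 42643 = -42646)
-j + 29059 = -1*(-42646) + 29059 = 42646 + 29059 = 71705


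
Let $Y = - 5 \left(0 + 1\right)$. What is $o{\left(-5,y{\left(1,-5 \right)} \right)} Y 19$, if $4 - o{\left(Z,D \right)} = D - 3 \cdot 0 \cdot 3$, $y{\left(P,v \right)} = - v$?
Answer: $95$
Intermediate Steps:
$o{\left(Z,D \right)} = 4 - D$ ($o{\left(Z,D \right)} = 4 - \left(D - 3 \cdot 0 \cdot 3\right) = 4 - \left(D - 0 \cdot 3\right) = 4 - \left(D - 0\right) = 4 - \left(D + 0\right) = 4 - D$)
$Y = -5$ ($Y = \left(-5\right) 1 = -5$)
$o{\left(-5,y{\left(1,-5 \right)} \right)} Y 19 = \left(4 - \left(-1\right) \left(-5\right)\right) \left(-5\right) 19 = \left(4 - 5\right) \left(-5\right) 19 = \left(-1\right) \left(-5\right) 19 = 5 \cdot 19 = 95$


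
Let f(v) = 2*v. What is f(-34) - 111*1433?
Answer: -159131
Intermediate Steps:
f(-34) - 111*1433 = 2*(-34) - 111*1433 = -68 - 159063 = -159131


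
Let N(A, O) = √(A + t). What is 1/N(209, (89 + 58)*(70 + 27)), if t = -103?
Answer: √106/106 ≈ 0.097129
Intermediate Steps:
N(A, O) = √(-103 + A) (N(A, O) = √(A - 103) = √(-103 + A))
1/N(209, (89 + 58)*(70 + 27)) = 1/(√(-103 + 209)) = 1/(√106) = √106/106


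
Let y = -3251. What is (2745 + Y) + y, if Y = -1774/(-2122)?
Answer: -535979/1061 ≈ -505.16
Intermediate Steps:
Y = 887/1061 (Y = -1774*(-1/2122) = 887/1061 ≈ 0.83600)
(2745 + Y) + y = (2745 + 887/1061) - 3251 = 2913332/1061 - 3251 = -535979/1061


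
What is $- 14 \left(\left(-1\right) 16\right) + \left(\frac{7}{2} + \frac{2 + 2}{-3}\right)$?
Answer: $\frac{1357}{6} \approx 226.17$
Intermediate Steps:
$- 14 \left(\left(-1\right) 16\right) + \left(\frac{7}{2} + \frac{2 + 2}{-3}\right) = \left(-14\right) \left(-16\right) + \left(7 \cdot \frac{1}{2} + 4 \left(- \frac{1}{3}\right)\right) = 224 + \left(\frac{7}{2} - \frac{4}{3}\right) = 224 + \frac{13}{6} = \frac{1357}{6}$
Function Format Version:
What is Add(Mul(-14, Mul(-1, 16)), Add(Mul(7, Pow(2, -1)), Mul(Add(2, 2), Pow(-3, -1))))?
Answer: Rational(1357, 6) ≈ 226.17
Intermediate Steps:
Add(Mul(-14, Mul(-1, 16)), Add(Mul(7, Pow(2, -1)), Mul(Add(2, 2), Pow(-3, -1)))) = Add(Mul(-14, -16), Add(Mul(7, Rational(1, 2)), Mul(4, Rational(-1, 3)))) = Add(224, Add(Rational(7, 2), Rational(-4, 3))) = Add(224, Rational(13, 6)) = Rational(1357, 6)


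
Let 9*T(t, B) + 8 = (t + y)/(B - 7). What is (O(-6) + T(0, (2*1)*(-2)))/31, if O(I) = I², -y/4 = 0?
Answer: 316/279 ≈ 1.1326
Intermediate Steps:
y = 0 (y = -4*0 = 0)
T(t, B) = -8/9 + t/(9*(-7 + B)) (T(t, B) = -8/9 + ((t + 0)/(B - 7))/9 = -8/9 + (t/(-7 + B))/9 = -8/9 + t/(9*(-7 + B)))
(O(-6) + T(0, (2*1)*(-2)))/31 = ((-6)² + (56 + 0 - 8*2*1*(-2))/(9*(-7 + (2*1)*(-2))))/31 = (36 + (56 + 0 - 16*(-2))/(9*(-7 + 2*(-2))))*(1/31) = (36 + (56 + 0 - 8*(-4))/(9*(-7 - 4)))*(1/31) = (36 + (⅑)*(56 + 0 + 32)/(-11))*(1/31) = (36 + (⅑)*(-1/11)*88)*(1/31) = (36 - 8/9)*(1/31) = (316/9)*(1/31) = 316/279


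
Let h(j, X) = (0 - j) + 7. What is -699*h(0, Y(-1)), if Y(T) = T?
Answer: -4893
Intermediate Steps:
h(j, X) = 7 - j (h(j, X) = -j + 7 = 7 - j)
-699*h(0, Y(-1)) = -699*(7 - 1*0) = -699*(7 + 0) = -699*7 = -4893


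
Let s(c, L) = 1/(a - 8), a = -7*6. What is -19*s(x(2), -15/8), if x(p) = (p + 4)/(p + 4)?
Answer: 19/50 ≈ 0.38000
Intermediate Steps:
a = -42
x(p) = 1 (x(p) = (4 + p)/(4 + p) = 1)
s(c, L) = -1/50 (s(c, L) = 1/(-42 - 8) = 1/(-50) = -1/50)
-19*s(x(2), -15/8) = -19*(-1/50) = 19/50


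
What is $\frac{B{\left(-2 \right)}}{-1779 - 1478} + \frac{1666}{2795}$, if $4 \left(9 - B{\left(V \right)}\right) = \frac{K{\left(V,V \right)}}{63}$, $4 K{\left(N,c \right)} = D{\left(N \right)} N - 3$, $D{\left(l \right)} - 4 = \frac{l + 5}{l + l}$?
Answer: $\frac{10888377007}{18352283040} \approx 0.5933$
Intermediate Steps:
$D{\left(l \right)} = 4 + \frac{5 + l}{2 l}$ ($D{\left(l \right)} = 4 + \frac{l + 5}{l + l} = 4 + \frac{5 + l}{2 l}$)
$K{\left(N,c \right)} = - \frac{1}{8} + \frac{9 N}{8}$ ($K{\left(N,c \right)} = \frac{\frac{5 + 9 N}{2 N} N - 3}{4} = \frac{\left(\frac{5}{2} + \frac{9 N}{2}\right) - 3}{4} = \frac{- \frac{1}{2} + \frac{9 N}{2}}{4} = - \frac{1}{8} + \frac{9 N}{8}$)
$B{\left(V \right)} = \frac{18145}{2016} - \frac{V}{224}$ ($B{\left(V \right)} = 9 - \frac{\left(- \frac{1}{8} + \frac{9 V}{8}\right) \frac{1}{63}}{4} = 9 - \frac{- \frac{1}{504} + \frac{V}{56}}{4} = 9 - \left(- \frac{1}{2016} + \frac{V}{224}\right) = \frac{18145}{2016} - \frac{V}{224}$)
$\frac{B{\left(-2 \right)}}{-1779 - 1478} + \frac{1666}{2795} = \frac{\frac{18145}{2016} - - \frac{1}{112}}{-1779 - 1478} + \frac{1666}{2795} = \frac{\frac{18145}{2016} + \frac{1}{112}}{-3257} + 1666 \cdot \frac{1}{2795} = \frac{18163}{2016} \left(- \frac{1}{3257}\right) + \frac{1666}{2795} = - \frac{18163}{6566112} + \frac{1666}{2795} = \frac{10888377007}{18352283040}$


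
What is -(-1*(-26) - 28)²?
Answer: -4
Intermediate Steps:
-(-1*(-26) - 28)² = -(26 - 28)² = -1*(-2)² = -1*4 = -4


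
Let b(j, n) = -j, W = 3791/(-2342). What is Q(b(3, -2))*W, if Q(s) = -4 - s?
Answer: 3791/2342 ≈ 1.6187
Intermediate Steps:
W = -3791/2342 (W = 3791*(-1/2342) = -3791/2342 ≈ -1.6187)
Q(b(3, -2))*W = (-4 - (-1)*3)*(-3791/2342) = (-4 - 1*(-3))*(-3791/2342) = (-4 + 3)*(-3791/2342) = -1*(-3791/2342) = 3791/2342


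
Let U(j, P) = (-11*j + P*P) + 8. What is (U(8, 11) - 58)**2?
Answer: 289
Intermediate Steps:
U(j, P) = 8 + P**2 - 11*j (U(j, P) = (-11*j + P**2) + 8 = (P**2 - 11*j) + 8 = 8 + P**2 - 11*j)
(U(8, 11) - 58)**2 = ((8 + 11**2 - 11*8) - 58)**2 = ((8 + 121 - 88) - 58)**2 = (41 - 58)**2 = (-17)**2 = 289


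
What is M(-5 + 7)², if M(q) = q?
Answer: 4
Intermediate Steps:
M(-5 + 7)² = (-5 + 7)² = 2² = 4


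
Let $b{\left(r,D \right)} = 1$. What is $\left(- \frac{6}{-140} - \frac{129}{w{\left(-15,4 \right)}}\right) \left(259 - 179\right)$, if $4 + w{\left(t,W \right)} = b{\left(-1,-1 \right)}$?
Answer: $\frac{24104}{7} \approx 3443.4$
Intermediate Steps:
$w{\left(t,W \right)} = -3$ ($w{\left(t,W \right)} = -4 + 1 = -3$)
$\left(- \frac{6}{-140} - \frac{129}{w{\left(-15,4 \right)}}\right) \left(259 - 179\right) = \left(- \frac{6}{-140} - \frac{129}{-3}\right) \left(259 - 179\right) = \left(\left(-6\right) \left(- \frac{1}{140}\right) - -43\right) 80 = \left(\frac{3}{70} + 43\right) 80 = \frac{3013}{70} \cdot 80 = \frac{24104}{7}$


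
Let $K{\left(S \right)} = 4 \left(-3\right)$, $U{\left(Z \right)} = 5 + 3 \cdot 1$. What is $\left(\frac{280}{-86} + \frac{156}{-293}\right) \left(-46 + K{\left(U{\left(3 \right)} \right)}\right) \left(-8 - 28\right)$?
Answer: $- \frac{99656064}{12599} \approx -7909.8$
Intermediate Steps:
$U{\left(Z \right)} = 8$ ($U{\left(Z \right)} = 5 + 3 = 8$)
$K{\left(S \right)} = -12$
$\left(\frac{280}{-86} + \frac{156}{-293}\right) \left(-46 + K{\left(U{\left(3 \right)} \right)}\right) \left(-8 - 28\right) = \left(\frac{280}{-86} + \frac{156}{-293}\right) \left(-46 - 12\right) \left(-8 - 28\right) = \left(280 \left(- \frac{1}{86}\right) + 156 \left(- \frac{1}{293}\right)\right) \left(\left(-58\right) \left(-36\right)\right) = \left(- \frac{140}{43} - \frac{156}{293}\right) 2088 = \left(- \frac{47728}{12599}\right) 2088 = - \frac{99656064}{12599}$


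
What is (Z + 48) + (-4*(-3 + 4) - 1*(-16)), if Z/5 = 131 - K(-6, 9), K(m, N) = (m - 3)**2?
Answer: 310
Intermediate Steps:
K(m, N) = (-3 + m)**2
Z = 250 (Z = 5*(131 - (-3 - 6)**2) = 5*(131 - 1*(-9)**2) = 5*(131 - 1*81) = 5*(131 - 81) = 5*50 = 250)
(Z + 48) + (-4*(-3 + 4) - 1*(-16)) = (250 + 48) + (-4*(-3 + 4) - 1*(-16)) = 298 + (-4*1 + 16) = 298 + (-4 + 16) = 298 + 12 = 310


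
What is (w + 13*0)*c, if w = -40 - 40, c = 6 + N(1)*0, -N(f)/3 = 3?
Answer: -480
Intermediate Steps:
N(f) = -9 (N(f) = -3*3 = -9)
c = 6 (c = 6 - 9*0 = 6 + 0 = 6)
w = -80
(w + 13*0)*c = (-80 + 13*0)*6 = (-80 + 0)*6 = -80*6 = -480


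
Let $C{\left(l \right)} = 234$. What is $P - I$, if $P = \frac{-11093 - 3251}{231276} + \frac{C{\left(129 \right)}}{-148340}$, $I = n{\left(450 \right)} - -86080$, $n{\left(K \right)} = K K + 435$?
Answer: $- \frac{1239422380736893}{4288435230} \approx -2.8902 \cdot 10^{5}$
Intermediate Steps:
$n{\left(K \right)} = 435 + K^{2}$ ($n{\left(K \right)} = K^{2} + 435 = 435 + K^{2}$)
$I = 289015$ ($I = \left(435 + 450^{2}\right) - -86080 = \left(435 + 202500\right) + 86080 = 202935 + 86080 = 289015$)
$P = - \frac{272738443}{4288435230}$ ($P = \frac{-11093 - 3251}{231276} + \frac{234}{-148340} = \left(-11093 - 3251\right) \frac{1}{231276} + 234 \left(- \frac{1}{148340}\right) = \left(-14344\right) \frac{1}{231276} - \frac{117}{74170} = - \frac{3586}{57819} - \frac{117}{74170} = - \frac{272738443}{4288435230} \approx -0.063599$)
$P - I = - \frac{272738443}{4288435230} - 289015 = - \frac{1239422380736893}{4288435230}$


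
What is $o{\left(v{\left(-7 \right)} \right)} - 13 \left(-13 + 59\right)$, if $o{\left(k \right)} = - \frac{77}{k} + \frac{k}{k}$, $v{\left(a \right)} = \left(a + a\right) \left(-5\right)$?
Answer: $- \frac{5981}{10} \approx -598.1$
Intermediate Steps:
$v{\left(a \right)} = - 10 a$ ($v{\left(a \right)} = 2 a \left(-5\right) = - 10 a$)
$o{\left(k \right)} = 1 - \frac{77}{k}$ ($o{\left(k \right)} = - \frac{77}{k} + 1 = 1 - \frac{77}{k}$)
$o{\left(v{\left(-7 \right)} \right)} - 13 \left(-13 + 59\right) = \frac{-77 - -70}{\left(-10\right) \left(-7\right)} - 13 \left(-13 + 59\right) = \frac{-77 + 70}{70} - 598 = \frac{1}{70} \left(-7\right) - 598 = - \frac{1}{10} - 598 = - \frac{5981}{10}$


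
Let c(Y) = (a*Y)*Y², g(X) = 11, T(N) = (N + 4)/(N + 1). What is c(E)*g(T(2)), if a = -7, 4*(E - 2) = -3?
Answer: -9625/64 ≈ -150.39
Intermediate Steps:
E = 5/4 (E = 2 + (¼)*(-3) = 2 - ¾ = 5/4 ≈ 1.2500)
T(N) = (4 + N)/(1 + N)
c(Y) = -7*Y³ (c(Y) = (-7*Y)*Y² = -7*Y³)
c(E)*g(T(2)) = -7*(5/4)³*11 = -7*125/64*11 = -875/64*11 = -9625/64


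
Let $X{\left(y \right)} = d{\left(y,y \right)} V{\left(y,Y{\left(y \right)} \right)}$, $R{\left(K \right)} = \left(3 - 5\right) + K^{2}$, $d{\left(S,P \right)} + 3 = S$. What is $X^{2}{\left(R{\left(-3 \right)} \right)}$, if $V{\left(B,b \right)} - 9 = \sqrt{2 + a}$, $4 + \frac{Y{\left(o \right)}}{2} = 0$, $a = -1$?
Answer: $1600$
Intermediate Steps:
$d{\left(S,P \right)} = -3 + S$
$Y{\left(o \right)} = -8$ ($Y{\left(o \right)} = -8 + 2 \cdot 0 = -8 + 0 = -8$)
$R{\left(K \right)} = -2 + K^{2}$
$V{\left(B,b \right)} = 10$ ($V{\left(B,b \right)} = 9 + \sqrt{2 - 1} = 9 + \sqrt{1} = 9 + 1 = 10$)
$X{\left(y \right)} = -30 + 10 y$ ($X{\left(y \right)} = \left(-3 + y\right) 10 = -30 + 10 y$)
$X^{2}{\left(R{\left(-3 \right)} \right)} = \left(-30 + 10 \left(-2 + \left(-3\right)^{2}\right)\right)^{2} = \left(-30 + 10 \left(-2 + 9\right)\right)^{2} = \left(-30 + 10 \cdot 7\right)^{2} = \left(-30 + 70\right)^{2} = 40^{2} = 1600$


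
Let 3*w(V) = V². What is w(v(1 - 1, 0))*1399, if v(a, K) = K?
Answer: 0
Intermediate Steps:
w(V) = V²/3
w(v(1 - 1, 0))*1399 = ((⅓)*0²)*1399 = ((⅓)*0)*1399 = 0*1399 = 0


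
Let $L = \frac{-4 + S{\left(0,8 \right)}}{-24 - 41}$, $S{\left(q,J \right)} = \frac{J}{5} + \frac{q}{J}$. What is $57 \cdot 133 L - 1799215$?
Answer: $- \frac{584653903}{325} \approx -1.7989 \cdot 10^{6}$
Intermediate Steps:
$S{\left(q,J \right)} = \frac{J}{5} + \frac{q}{J}$ ($S{\left(q,J \right)} = J \frac{1}{5} + \frac{q}{J} = \frac{J}{5} + \frac{q}{J}$)
$L = \frac{12}{325}$ ($L = \frac{-4 + \left(\frac{1}{5} \cdot 8 + \frac{0}{8}\right)}{-24 - 41} = \frac{-4 + \left(\frac{8}{5} + 0 \cdot \frac{1}{8}\right)}{-65} = \left(-4 + \left(\frac{8}{5} + 0\right)\right) \left(- \frac{1}{65}\right) = \left(-4 + \frac{8}{5}\right) \left(- \frac{1}{65}\right) = \left(- \frac{12}{5}\right) \left(- \frac{1}{65}\right) = \frac{12}{325} \approx 0.036923$)
$57 \cdot 133 L - 1799215 = 57 \cdot 133 \cdot \frac{12}{325} - 1799215 = 7581 \cdot \frac{12}{325} - 1799215 = \frac{90972}{325} - 1799215 = - \frac{584653903}{325}$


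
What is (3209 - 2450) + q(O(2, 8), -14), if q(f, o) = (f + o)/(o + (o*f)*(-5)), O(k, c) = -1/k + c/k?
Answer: 16697/22 ≈ 758.95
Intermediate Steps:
q(f, o) = (f + o)/(o - 5*f*o) (q(f, o) = (f + o)/(o + (f*o)*(-5)) = (f + o)/(o - 5*f*o))
(3209 - 2450) + q(O(2, 8), -14) = (3209 - 2450) + (-(-1 + 8)/2 - 1*(-14))/((-14)*(-1 + 5*((-1 + 8)/2))) = 759 - (-7/2 + 14)/(14*(-1 + 5*((1/2)*7))) = 759 - (-1*7/2 + 14)/(14*(-1 + 5*(7/2))) = 759 - (-7/2 + 14)/(14*(-1 + 35/2)) = 759 - 1/14*21/2/33/2 = 759 - 1/14*2/33*21/2 = 759 - 1/22 = 16697/22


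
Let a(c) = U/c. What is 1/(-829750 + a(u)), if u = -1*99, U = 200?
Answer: -99/82145450 ≈ -1.2052e-6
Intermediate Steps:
u = -99
a(c) = 200/c
1/(-829750 + a(u)) = 1/(-829750 + 200/(-99)) = 1/(-829750 + 200*(-1/99)) = 1/(-829750 - 200/99) = 1/(-82145450/99) = -99/82145450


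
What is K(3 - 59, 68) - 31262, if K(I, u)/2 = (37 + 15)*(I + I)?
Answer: -42910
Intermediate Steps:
K(I, u) = 208*I (K(I, u) = 2*((37 + 15)*(I + I)) = 2*(52*(2*I)) = 2*(104*I) = 208*I)
K(3 - 59, 68) - 31262 = 208*(3 - 59) - 31262 = 208*(-56) - 31262 = -11648 - 31262 = -42910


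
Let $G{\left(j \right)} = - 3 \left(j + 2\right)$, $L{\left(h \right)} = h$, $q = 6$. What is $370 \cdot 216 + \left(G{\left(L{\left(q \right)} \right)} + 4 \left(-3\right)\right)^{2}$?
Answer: $81216$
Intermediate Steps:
$G{\left(j \right)} = -6 - 3 j$ ($G{\left(j \right)} = - 3 \left(2 + j\right) = -6 - 3 j$)
$370 \cdot 216 + \left(G{\left(L{\left(q \right)} \right)} + 4 \left(-3\right)\right)^{2} = 370 \cdot 216 + \left(\left(-6 - 18\right) + 4 \left(-3\right)\right)^{2} = 79920 + \left(\left(-6 - 18\right) - 12\right)^{2} = 79920 + \left(-24 - 12\right)^{2} = 79920 + \left(-36\right)^{2} = 79920 + 1296 = 81216$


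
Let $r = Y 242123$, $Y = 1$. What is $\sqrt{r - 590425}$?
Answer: $i \sqrt{348302} \approx 590.17 i$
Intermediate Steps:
$r = 242123$ ($r = 1 \cdot 242123 = 242123$)
$\sqrt{r - 590425} = \sqrt{242123 - 590425} = \sqrt{-348302} = i \sqrt{348302}$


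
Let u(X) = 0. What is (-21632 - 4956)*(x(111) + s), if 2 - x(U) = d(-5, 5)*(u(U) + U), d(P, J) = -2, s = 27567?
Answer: -738907108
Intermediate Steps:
x(U) = 2 + 2*U (x(U) = 2 - (-2)*(0 + U) = 2 - (-2)*U = 2 + 2*U)
(-21632 - 4956)*(x(111) + s) = (-21632 - 4956)*((2 + 2*111) + 27567) = -26588*((2 + 222) + 27567) = -26588*(224 + 27567) = -26588*27791 = -738907108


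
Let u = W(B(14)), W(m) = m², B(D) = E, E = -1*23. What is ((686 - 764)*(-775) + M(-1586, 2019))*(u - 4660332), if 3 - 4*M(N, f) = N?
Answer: -1134144792367/4 ≈ -2.8354e+11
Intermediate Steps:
E = -23
B(D) = -23
u = 529 (u = (-23)² = 529)
M(N, f) = ¾ - N/4
((686 - 764)*(-775) + M(-1586, 2019))*(u - 4660332) = ((686 - 764)*(-775) + (¾ - ¼*(-1586)))*(529 - 4660332) = (-78*(-775) + (¾ + 793/2))*(-4659803) = (60450 + 1589/4)*(-4659803) = (243389/4)*(-4659803) = -1134144792367/4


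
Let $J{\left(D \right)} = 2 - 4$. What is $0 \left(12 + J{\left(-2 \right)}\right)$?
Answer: $0$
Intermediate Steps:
$J{\left(D \right)} = -2$
$0 \left(12 + J{\left(-2 \right)}\right) = 0 \left(12 - 2\right) = 0 \cdot 10 = 0$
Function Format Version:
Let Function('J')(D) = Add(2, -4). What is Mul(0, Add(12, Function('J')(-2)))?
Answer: 0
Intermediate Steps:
Function('J')(D) = -2
Mul(0, Add(12, Function('J')(-2))) = Mul(0, Add(12, -2)) = Mul(0, 10) = 0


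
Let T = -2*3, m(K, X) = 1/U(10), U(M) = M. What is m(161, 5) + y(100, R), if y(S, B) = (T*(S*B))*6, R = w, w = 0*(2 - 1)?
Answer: ⅒ ≈ 0.10000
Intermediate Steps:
m(K, X) = ⅒ (m(K, X) = 1/10 = ⅒)
w = 0 (w = 0*1 = 0)
T = -6
R = 0
y(S, B) = -36*B*S (y(S, B) = -6*S*B*6 = -6*B*S*6 = -36*B*S)
m(161, 5) + y(100, R) = ⅒ - 36*0*100 = ⅒ + 0 = ⅒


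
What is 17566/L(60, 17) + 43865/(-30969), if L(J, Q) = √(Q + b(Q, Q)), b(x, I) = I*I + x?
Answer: -1415/999 + 17566*√323/323 ≈ 975.98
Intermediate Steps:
b(x, I) = x + I² (b(x, I) = I² + x = x + I²)
L(J, Q) = √(Q² + 2*Q) (L(J, Q) = √(Q + (Q + Q²)) = √(Q² + 2*Q))
17566/L(60, 17) + 43865/(-30969) = 17566/(√(17*(2 + 17))) + 43865/(-30969) = 17566/(√(17*19)) + 43865*(-1/30969) = 17566/(√323) - 1415/999 = 17566*(√323/323) - 1415/999 = 17566*√323/323 - 1415/999 = -1415/999 + 17566*√323/323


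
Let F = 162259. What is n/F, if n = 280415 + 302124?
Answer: 582539/162259 ≈ 3.5902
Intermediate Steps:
n = 582539
n/F = 582539/162259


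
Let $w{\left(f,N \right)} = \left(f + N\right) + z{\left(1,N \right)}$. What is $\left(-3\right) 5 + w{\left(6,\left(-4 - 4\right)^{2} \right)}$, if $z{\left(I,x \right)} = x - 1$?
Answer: $118$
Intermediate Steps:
$z{\left(I,x \right)} = -1 + x$
$w{\left(f,N \right)} = -1 + f + 2 N$ ($w{\left(f,N \right)} = \left(f + N\right) + \left(-1 + N\right) = \left(N + f\right) + \left(-1 + N\right) = -1 + f + 2 N$)
$\left(-3\right) 5 + w{\left(6,\left(-4 - 4\right)^{2} \right)} = \left(-3\right) 5 + \left(-1 + 6 + 2 \left(-4 - 4\right)^{2}\right) = -15 + \left(-1 + 6 + 2 \left(-8\right)^{2}\right) = -15 + \left(-1 + 6 + 2 \cdot 64\right) = -15 + \left(-1 + 6 + 128\right) = -15 + 133 = 118$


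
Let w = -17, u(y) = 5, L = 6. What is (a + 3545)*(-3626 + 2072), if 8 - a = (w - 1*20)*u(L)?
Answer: -5808852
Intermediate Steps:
a = 193 (a = 8 - (-17 - 1*20)*5 = 8 - (-17 - 20)*5 = 8 - (-37)*5 = 8 - 1*(-185) = 8 + 185 = 193)
(a + 3545)*(-3626 + 2072) = (193 + 3545)*(-3626 + 2072) = 3738*(-1554) = -5808852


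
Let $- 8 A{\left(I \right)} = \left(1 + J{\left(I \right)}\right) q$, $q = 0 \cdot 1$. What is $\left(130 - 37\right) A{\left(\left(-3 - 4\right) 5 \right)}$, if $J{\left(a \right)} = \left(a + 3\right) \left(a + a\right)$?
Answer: $0$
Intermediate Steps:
$q = 0$
$J{\left(a \right)} = 2 a \left(3 + a\right)$ ($J{\left(a \right)} = \left(3 + a\right) 2 a = 2 a \left(3 + a\right)$)
$A{\left(I \right)} = 0$ ($A{\left(I \right)} = - \frac{\left(1 + 2 I \left(3 + I\right)\right) 0}{8} = \left(- \frac{1}{8}\right) 0 = 0$)
$\left(130 - 37\right) A{\left(\left(-3 - 4\right) 5 \right)} = \left(130 - 37\right) 0 = 93 \cdot 0 = 0$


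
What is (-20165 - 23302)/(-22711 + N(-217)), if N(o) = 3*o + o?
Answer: 43467/23579 ≈ 1.8435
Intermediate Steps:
N(o) = 4*o
(-20165 - 23302)/(-22711 + N(-217)) = (-20165 - 23302)/(-22711 + 4*(-217)) = -43467/(-22711 - 868) = -43467/(-23579) = -43467*(-1/23579) = 43467/23579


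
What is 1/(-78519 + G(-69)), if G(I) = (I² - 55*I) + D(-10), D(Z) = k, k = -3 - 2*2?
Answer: -1/69970 ≈ -1.4292e-5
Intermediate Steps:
k = -7 (k = -3 - 4 = -7)
D(Z) = -7
G(I) = -7 + I² - 55*I (G(I) = (I² - 55*I) - 7 = -7 + I² - 55*I)
1/(-78519 + G(-69)) = 1/(-78519 + (-7 + (-69)² - 55*(-69))) = 1/(-78519 + (-7 + 4761 + 3795)) = 1/(-78519 + 8549) = 1/(-69970) = -1/69970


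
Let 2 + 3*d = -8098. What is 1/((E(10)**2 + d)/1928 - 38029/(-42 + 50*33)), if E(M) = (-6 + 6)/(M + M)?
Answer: -387528/9707689 ≈ -0.039920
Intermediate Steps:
E(M) = 0 (E(M) = 0/((2*M)) = 0*(1/(2*M)) = 0)
d = -2700 (d = -2/3 + (1/3)*(-8098) = -2/3 - 8098/3 = -2700)
1/((E(10)**2 + d)/1928 - 38029/(-42 + 50*33)) = 1/((0**2 - 2700)/1928 - 38029/(-42 + 50*33)) = 1/((0 - 2700)*(1/1928) - 38029/(-42 + 1650)) = 1/(-2700*1/1928 - 38029/1608) = 1/(-675/482 - 38029*1/1608) = 1/(-675/482 - 38029/1608) = 1/(-9707689/387528) = -387528/9707689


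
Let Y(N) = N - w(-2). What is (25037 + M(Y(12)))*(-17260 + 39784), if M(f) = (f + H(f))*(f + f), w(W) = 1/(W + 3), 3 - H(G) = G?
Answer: 565419972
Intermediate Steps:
H(G) = 3 - G
w(W) = 1/(3 + W)
Y(N) = -1 + N (Y(N) = N - 1/(3 - 2) = N - 1/1 = N - 1*1 = N - 1 = -1 + N)
M(f) = 6*f (M(f) = (f + (3 - f))*(f + f) = 3*(2*f) = 6*f)
(25037 + M(Y(12)))*(-17260 + 39784) = (25037 + 6*(-1 + 12))*(-17260 + 39784) = (25037 + 6*11)*22524 = (25037 + 66)*22524 = 25103*22524 = 565419972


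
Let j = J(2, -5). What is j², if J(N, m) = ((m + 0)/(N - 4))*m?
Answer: 625/4 ≈ 156.25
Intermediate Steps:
J(N, m) = m²/(-4 + N) (J(N, m) = (m/(-4 + N))*m = m²/(-4 + N))
j = -25/2 (j = (-5)²/(-4 + 2) = 25/(-2) = 25*(-½) = -25/2 ≈ -12.500)
j² = (-25/2)² = 625/4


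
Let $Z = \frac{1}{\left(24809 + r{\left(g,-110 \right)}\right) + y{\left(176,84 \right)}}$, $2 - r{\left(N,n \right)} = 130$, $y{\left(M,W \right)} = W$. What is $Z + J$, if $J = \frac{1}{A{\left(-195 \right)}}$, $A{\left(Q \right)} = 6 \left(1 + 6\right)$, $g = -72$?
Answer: $\frac{8269}{346710} \approx 0.02385$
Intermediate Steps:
$r{\left(N,n \right)} = -128$ ($r{\left(N,n \right)} = 2 - 130 = -128$)
$A{\left(Q \right)} = 42$ ($A{\left(Q \right)} = 6 \cdot 7 = 42$)
$Z = \frac{1}{24765}$ ($Z = \frac{1}{\left(24809 - 128\right) + 84} = \frac{1}{24681 + 84} = \frac{1}{24765} \approx 4.038 \cdot 10^{-5}$)
$J = \frac{1}{42} \approx 0.02381$
$Z + J = \frac{1}{24765} + \frac{1}{42} = \frac{8269}{346710}$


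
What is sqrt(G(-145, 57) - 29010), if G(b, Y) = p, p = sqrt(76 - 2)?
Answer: sqrt(-29010 + sqrt(74)) ≈ 170.3*I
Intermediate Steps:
p = sqrt(74) ≈ 8.6023
G(b, Y) = sqrt(74)
sqrt(G(-145, 57) - 29010) = sqrt(sqrt(74) - 29010) = sqrt(-29010 + sqrt(74))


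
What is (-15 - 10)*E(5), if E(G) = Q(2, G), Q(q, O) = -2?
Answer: 50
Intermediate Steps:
E(G) = -2
(-15 - 10)*E(5) = (-15 - 10)*(-2) = -25*(-2) = 50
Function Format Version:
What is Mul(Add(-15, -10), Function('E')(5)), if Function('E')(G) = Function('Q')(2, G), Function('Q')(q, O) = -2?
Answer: 50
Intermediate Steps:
Function('E')(G) = -2
Mul(Add(-15, -10), Function('E')(5)) = Mul(Add(-15, -10), -2) = Mul(-25, -2) = 50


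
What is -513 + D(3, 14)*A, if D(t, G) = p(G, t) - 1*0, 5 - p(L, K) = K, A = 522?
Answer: 531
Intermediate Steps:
p(L, K) = 5 - K
D(t, G) = 5 - t (D(t, G) = (5 - t) - 1*0 = (5 - t) + 0 = 5 - t)
-513 + D(3, 14)*A = -513 + (5 - 1*3)*522 = -513 + (5 - 3)*522 = -513 + 2*522 = -513 + 1044 = 531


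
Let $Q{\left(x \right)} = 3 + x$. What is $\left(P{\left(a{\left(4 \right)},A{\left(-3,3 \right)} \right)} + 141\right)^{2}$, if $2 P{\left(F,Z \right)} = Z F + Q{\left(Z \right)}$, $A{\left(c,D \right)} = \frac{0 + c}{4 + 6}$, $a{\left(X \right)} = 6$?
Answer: $\frac{8003241}{400} \approx 20008.0$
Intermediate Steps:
$A{\left(c,D \right)} = \frac{c}{10}$
$P{\left(F,Z \right)} = \frac{3}{2} + \frac{Z}{2} + \frac{F Z}{2}$ ($P{\left(F,Z \right)} = \frac{Z F + \left(3 + Z\right)}{2} = \frac{F Z + \left(3 + Z\right)}{2} = \frac{3 + Z + F Z}{2} = \frac{3}{2} + \frac{Z}{2} + \frac{F Z}{2}$)
$\left(P{\left(a{\left(4 \right)},A{\left(-3,3 \right)} \right)} + 141\right)^{2} = \left(\left(\frac{3}{2} + \frac{\frac{1}{10} \left(-3\right)}{2} + \frac{1}{2} \cdot 6 \cdot \frac{1}{10} \left(-3\right)\right) + 141\right)^{2} = \left(\left(\frac{3}{2} + \frac{1}{2} \left(- \frac{3}{10}\right) + \frac{1}{2} \cdot 6 \left(- \frac{3}{10}\right)\right) + 141\right)^{2} = \left(\left(\frac{3}{2} - \frac{3}{20} - \frac{9}{10}\right) + 141\right)^{2} = \left(\frac{9}{20} + 141\right)^{2} = \left(\frac{2829}{20}\right)^{2} = \frac{8003241}{400}$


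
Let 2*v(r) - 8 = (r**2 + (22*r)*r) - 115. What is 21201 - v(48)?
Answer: -10483/2 ≈ -5241.5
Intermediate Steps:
v(r) = -107/2 + 23*r**2/2 (v(r) = 4 + ((r**2 + (22*r)*r) - 115)/2 = 4 + ((r**2 + 22*r**2) - 115)/2 = 4 + (23*r**2 - 115)/2 = 4 + (-115 + 23*r**2)/2 = 4 + (-115/2 + 23*r**2/2) = -107/2 + 23*r**2/2)
21201 - v(48) = 21201 - (-107/2 + (23/2)*48**2) = 21201 - (-107/2 + (23/2)*2304) = 21201 - (-107/2 + 26496) = 21201 - 1*52885/2 = 21201 - 52885/2 = -10483/2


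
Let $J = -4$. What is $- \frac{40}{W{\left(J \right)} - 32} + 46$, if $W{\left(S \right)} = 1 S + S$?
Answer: $47$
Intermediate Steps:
$W{\left(S \right)} = 2 S$ ($W{\left(S \right)} = S + S = 2 S$)
$- \frac{40}{W{\left(J \right)} - 32} + 46 = - \frac{40}{2 \left(-4\right) - 32} + 46 = - \frac{40}{-8 - 32} + 46 = - \frac{40}{-40} + 46 = \left(-40\right) \left(- \frac{1}{40}\right) + 46 = 1 + 46 = 47$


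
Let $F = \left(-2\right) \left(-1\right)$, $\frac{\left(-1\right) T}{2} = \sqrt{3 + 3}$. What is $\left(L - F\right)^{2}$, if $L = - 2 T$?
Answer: $100 - 16 \sqrt{6} \approx 60.808$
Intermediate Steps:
$T = - 2 \sqrt{6}$ ($T = - 2 \sqrt{3 + 3} = - 2 \sqrt{6} \approx -4.899$)
$F = 2$
$L = 4 \sqrt{6}$ ($L = - 2 \left(- 2 \sqrt{6}\right) = 4 \sqrt{6} \approx 9.798$)
$\left(L - F\right)^{2} = \left(4 \sqrt{6} - 2\right)^{2} = \left(-2 + 4 \sqrt{6}\right)^{2}$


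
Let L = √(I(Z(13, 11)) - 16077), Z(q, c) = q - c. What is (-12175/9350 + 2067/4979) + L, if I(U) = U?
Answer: -127055/143242 + 5*I*√643 ≈ -0.887 + 126.79*I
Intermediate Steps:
L = 5*I*√643 (L = √((13 - 1*11) - 16077) = √((13 - 11) - 16077) = √(2 - 16077) = √(-16075) = 5*I*√643 ≈ 126.79*I)
(-12175/9350 + 2067/4979) + L = (-12175/9350 + 2067/4979) + 5*I*√643 = (-12175*1/9350 + 2067*(1/4979)) + 5*I*√643 = (-487/374 + 159/383) + 5*I*√643 = -127055/143242 + 5*I*√643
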